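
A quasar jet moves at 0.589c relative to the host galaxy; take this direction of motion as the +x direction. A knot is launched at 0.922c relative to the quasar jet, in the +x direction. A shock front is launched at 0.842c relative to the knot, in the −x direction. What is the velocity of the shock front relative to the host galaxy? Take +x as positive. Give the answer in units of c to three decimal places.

Apply u = (u' + v)/(1 + u'v/c²) successively, working outward toward the host galaxy.
Start: velocity of the quasar jet relative to the host galaxy = 0.5890c.
Compose with the knot (u' = 0.922 in the quasar jet frame): u_1 = (0.922 + 0.589) / (1 + 0.922·0.589) = 1.5110/1.5431 = 0.9792.
Compose with the shock front (u' = -0.842 in the knot frame): u_2 = (-0.842 + 0.979) / (1 + (-0.842)·0.979) = 0.1372/0.1755 = 0.7819.

+0.782c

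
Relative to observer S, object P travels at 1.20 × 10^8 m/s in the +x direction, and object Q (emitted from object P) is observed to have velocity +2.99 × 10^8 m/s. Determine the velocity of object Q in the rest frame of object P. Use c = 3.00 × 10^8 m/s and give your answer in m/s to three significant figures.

+2.98 × 10^8 m/s

v = 0.400c, u = 0.997c.
Invert the composition law: u' = (u − v)/(1 − uv/c²).
u' = (0.997 − 0.400) / (1 − (0.997)(0.400)) = 0.5967/0.6013 = 0.9922.
u' = 0.9922 × 3.00 × 10^8 m/s.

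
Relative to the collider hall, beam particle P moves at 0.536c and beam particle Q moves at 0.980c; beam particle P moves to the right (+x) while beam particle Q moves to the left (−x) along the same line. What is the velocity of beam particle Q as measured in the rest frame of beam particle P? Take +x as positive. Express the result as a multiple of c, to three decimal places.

β_A = 0.536, β_B = -0.980.
Transform to A's frame with the inverse velocity-addition law: u' = (u − v)/(1 − uv/c²), taking u = β_B and v = β_A.
u' = (-0.980 − 0.536) / (1 − (0.536)(-0.980)) = -1.5160/1.5253 = -0.9939.

-0.994c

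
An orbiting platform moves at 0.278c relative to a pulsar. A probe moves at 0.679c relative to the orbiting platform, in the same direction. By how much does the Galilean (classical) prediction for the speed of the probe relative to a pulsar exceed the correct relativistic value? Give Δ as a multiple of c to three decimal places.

Δ = 0.152c

Galilean: u_cl = 0.679 + 0.278 = 0.9570.
Relativistic: u_rel = (0.679 + 0.278) / (1 + 0.679·0.278) = 0.9570/1.1888 = 0.8050.
Δ = 0.9570 − 0.8050 = 0.1520.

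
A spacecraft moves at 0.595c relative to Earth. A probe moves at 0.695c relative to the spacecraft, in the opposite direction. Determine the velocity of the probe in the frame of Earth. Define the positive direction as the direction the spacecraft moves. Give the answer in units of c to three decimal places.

With v = 0.595 and u' = -0.695 (in units of c),
u = (u' + v)/(1 + u'v/c²):
u = (-0.695 + 0.595) / (1 + (-0.695)·0.595) = -0.1000/0.5865 = -0.1705

-0.171c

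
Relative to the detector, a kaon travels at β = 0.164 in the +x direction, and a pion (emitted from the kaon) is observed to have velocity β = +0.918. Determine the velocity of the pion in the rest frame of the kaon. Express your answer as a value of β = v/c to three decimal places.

β = +0.888

Invert the composition law: u' = (u − v)/(1 − uv/c²).
u' = (0.918 − 0.164) / (1 − (0.918)(0.164)) = 0.7540/0.8494 = 0.8876.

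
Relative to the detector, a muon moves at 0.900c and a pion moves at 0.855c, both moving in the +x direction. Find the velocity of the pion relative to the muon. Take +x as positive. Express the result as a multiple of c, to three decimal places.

β_A = 0.900, β_B = 0.855.
Transform to A's frame with the inverse velocity-addition law: u' = (u − v)/(1 − uv/c²), taking u = β_B and v = β_A.
u' = (0.855 − 0.900) / (1 − (0.900)(0.855)) = -0.0450/0.2305 = -0.1952.

-0.195c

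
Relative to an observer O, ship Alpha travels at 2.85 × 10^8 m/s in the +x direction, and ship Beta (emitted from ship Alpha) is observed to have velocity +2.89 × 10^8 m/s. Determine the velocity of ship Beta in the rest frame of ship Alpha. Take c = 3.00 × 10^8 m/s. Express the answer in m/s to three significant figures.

+4.72 × 10^7 m/s

v = 0.950c, u = 0.963c.
Invert the composition law: u' = (u − v)/(1 − uv/c²).
u' = (0.963 − 0.950) / (1 − (0.963)(0.950)) = 0.0133/0.0848 = 0.1572.
u' = 0.1572 × 3.00 × 10^8 m/s.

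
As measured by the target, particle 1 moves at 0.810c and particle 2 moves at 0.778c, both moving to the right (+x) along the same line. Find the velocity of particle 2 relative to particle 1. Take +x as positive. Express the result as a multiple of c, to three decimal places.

β_A = 0.810, β_B = 0.778.
Transform to A's frame with the inverse velocity-addition law: u' = (u − v)/(1 − uv/c²), taking u = β_B and v = β_A.
u' = (0.778 − 0.810) / (1 − (0.810)(0.778)) = -0.0320/0.3698 = -0.0865.

-0.087c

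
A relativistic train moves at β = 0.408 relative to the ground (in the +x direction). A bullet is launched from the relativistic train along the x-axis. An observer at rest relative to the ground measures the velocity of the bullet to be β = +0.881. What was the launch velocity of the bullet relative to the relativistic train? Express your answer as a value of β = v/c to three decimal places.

β = +0.738

Invert the composition law: u' = (u − v)/(1 − uv/c²).
u' = (0.881 − 0.408) / (1 − (0.881)(0.408)) = 0.4730/0.6406 = 0.7384.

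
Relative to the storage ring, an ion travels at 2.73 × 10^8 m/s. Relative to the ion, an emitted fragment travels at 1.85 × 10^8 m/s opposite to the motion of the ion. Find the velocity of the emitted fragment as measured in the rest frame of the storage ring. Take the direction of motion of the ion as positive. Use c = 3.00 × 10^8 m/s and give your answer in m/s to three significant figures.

In units of c (dividing by 3.00 × 10^8 m/s): v = 0.910, u' = -0.617.
u = (u' + v)/(1 + u'v/c²):
u = (-0.617 + 0.910) / (1 + (-0.617)·0.910) = 0.2933/0.4388 = 0.6684
(Galilean addition would give +0.293c.)
Converting back: u = 0.6684 × 3.00 × 10^8 m/s.

+2.01 × 10^8 m/s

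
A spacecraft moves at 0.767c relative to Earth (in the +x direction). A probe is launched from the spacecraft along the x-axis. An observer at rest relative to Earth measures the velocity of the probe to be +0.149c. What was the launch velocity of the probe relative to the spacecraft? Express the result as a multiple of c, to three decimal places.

-0.698c

Invert the composition law: u' = (u − v)/(1 − uv/c²).
u' = (0.149 − 0.767) / (1 − (0.149)(0.767)) = -0.6180/0.8857 = -0.6977.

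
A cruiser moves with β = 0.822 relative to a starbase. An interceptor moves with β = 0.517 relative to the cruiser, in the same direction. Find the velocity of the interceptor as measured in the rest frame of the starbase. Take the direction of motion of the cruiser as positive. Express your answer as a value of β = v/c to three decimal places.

With v = 0.822 and u' = 0.517 (in units of c),
u = (u' + v)/(1 + u'v/c²):
u = (0.517 + 0.822) / (1 + 0.517·0.822) = 1.3390/1.4250 = 0.9397

β = 0.940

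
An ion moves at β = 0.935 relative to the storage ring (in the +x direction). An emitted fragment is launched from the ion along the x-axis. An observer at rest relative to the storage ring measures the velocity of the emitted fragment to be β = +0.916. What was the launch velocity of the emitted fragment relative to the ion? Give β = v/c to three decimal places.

Invert the composition law: u' = (u − v)/(1 − uv/c²).
u' = (0.916 − 0.935) / (1 − (0.916)(0.935)) = -0.0190/0.1435 = -0.1324.

β = -0.132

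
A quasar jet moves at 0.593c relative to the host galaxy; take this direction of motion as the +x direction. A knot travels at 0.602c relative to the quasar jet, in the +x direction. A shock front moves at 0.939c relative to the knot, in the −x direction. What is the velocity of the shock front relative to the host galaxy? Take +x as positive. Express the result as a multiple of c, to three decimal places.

-0.337c

Apply u = (u' + v)/(1 + u'v/c²) successively, working outward toward the host galaxy.
Start: velocity of the quasar jet relative to the host galaxy = 0.5930c.
Compose with the knot (u' = 0.602 in the quasar jet frame): u_1 = (0.602 + 0.593) / (1 + 0.602·0.593) = 1.1950/1.3570 = 0.8806.
Compose with the shock front (u' = -0.939 in the knot frame): u_2 = (-0.939 + 0.881) / (1 + (-0.939)·0.881) = -0.0584/0.1731 = -0.3372.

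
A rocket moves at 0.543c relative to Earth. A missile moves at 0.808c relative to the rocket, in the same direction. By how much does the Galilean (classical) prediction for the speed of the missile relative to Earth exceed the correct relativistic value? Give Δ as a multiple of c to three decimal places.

Galilean: u_cl = 0.808 + 0.543 = 1.3510.
Relativistic: u_rel = (0.808 + 0.543) / (1 + 0.808·0.543) = 1.3510/1.4387 = 0.9390.
Δ = 1.3510 − 0.9390 = 0.4120.
(The classical prediction exceeds c; the relativistic result does not.)

Δ = 0.412c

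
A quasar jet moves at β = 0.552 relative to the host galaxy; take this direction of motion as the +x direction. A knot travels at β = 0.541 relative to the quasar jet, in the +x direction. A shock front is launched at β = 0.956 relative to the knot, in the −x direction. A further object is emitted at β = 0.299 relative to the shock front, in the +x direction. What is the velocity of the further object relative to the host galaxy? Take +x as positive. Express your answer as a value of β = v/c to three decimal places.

β = -0.347

Apply u = (u' + v)/(1 + u'v/c²) successively, working outward toward the host galaxy.
Start: velocity of the quasar jet relative to the host galaxy = 0.5520c.
Compose with the knot (u' = 0.541 in the quasar jet frame): u_1 = (0.541 + 0.552) / (1 + 0.541·0.552) = 1.0930/1.2986 = 0.8417.
Compose with the shock front (u' = -0.956 in the knot frame): u_2 = (-0.956 + 0.842) / (1 + (-0.956)·0.842) = -0.1143/0.1954 = -0.5853.
Compose with the further object (u' = 0.299 in the shock front frame): u_3 = (0.299 + (-0.585)) / (1 + 0.299·(-0.585)) = -0.2863/0.8250 = -0.3470.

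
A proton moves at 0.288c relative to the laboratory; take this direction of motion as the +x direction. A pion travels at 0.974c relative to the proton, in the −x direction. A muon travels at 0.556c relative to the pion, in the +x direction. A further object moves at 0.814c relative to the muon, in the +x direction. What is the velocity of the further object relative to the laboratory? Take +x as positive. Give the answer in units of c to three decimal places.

Apply u = (u' + v)/(1 + u'v/c²) successively, working outward toward the laboratory.
Start: velocity of the proton relative to the laboratory = 0.2880c.
Compose with the pion (u' = -0.974 in the proton frame): u_1 = (-0.974 + 0.288) / (1 + (-0.974)·0.288) = -0.6860/0.7195 = -0.9535.
Compose with the muon (u' = 0.556 in the pion frame): u_2 = (0.556 + (-0.953)) / (1 + 0.556·(-0.953)) = -0.3975/0.4699 = -0.8459.
Compose with the further object (u' = 0.814 in the muon frame): u_3 = (0.814 + (-0.846)) / (1 + 0.814·(-0.846)) = -0.0319/0.3115 = -0.1023.

-0.102c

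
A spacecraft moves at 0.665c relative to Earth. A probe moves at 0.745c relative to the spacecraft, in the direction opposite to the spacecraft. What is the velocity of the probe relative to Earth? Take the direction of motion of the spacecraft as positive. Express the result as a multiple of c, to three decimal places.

With v = 0.665 and u' = -0.745 (in units of c),
u = (u' + v)/(1 + u'v/c²):
u = (-0.745 + 0.665) / (1 + (-0.745)·0.665) = -0.0800/0.5046 = -0.1585

-0.159c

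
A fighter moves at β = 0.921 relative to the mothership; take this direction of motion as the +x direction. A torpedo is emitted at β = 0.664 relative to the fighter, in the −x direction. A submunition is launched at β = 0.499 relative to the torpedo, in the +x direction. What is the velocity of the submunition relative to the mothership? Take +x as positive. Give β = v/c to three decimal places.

β = +0.873

Apply u = (u' + v)/(1 + u'v/c²) successively, working outward toward the mothership.
Start: velocity of the fighter relative to the mothership = 0.9210c.
Compose with the torpedo (u' = -0.664 in the fighter frame): u_1 = (-0.664 + 0.921) / (1 + (-0.664)·0.921) = 0.2570/0.3885 = 0.6616.
Compose with the submunition (u' = 0.499 in the torpedo frame): u_2 = (0.499 + 0.662) / (1 + 0.499·0.662) = 1.1606/1.3301 = 0.8725.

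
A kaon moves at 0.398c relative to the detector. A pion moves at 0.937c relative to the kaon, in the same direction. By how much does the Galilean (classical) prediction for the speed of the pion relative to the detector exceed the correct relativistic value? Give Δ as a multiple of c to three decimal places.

Δ = 0.363c

Galilean: u_cl = 0.937 + 0.398 = 1.3350.
Relativistic: u_rel = (0.937 + 0.398) / (1 + 0.937·0.398) = 1.3350/1.3729 = 0.9724.
Δ = 1.3350 − 0.9724 = 0.3626.
(The classical prediction exceeds c; the relativistic result does not.)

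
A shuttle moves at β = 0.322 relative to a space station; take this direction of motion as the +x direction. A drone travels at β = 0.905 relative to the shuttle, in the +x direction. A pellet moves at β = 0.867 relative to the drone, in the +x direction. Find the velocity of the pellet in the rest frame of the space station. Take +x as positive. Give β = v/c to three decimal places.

Apply u = (u' + v)/(1 + u'v/c²) successively, working outward toward the space station.
Start: velocity of the shuttle relative to the space station = 0.3220c.
Compose with the drone (u' = 0.905 in the shuttle frame): u_1 = (0.905 + 0.322) / (1 + 0.905·0.322) = 1.2270/1.2914 = 0.9501.
Compose with the pellet (u' = 0.867 in the drone frame): u_2 = (0.867 + 0.950) / (1 + 0.867·0.950) = 1.8171/1.8238 = 0.9964.

β = 0.996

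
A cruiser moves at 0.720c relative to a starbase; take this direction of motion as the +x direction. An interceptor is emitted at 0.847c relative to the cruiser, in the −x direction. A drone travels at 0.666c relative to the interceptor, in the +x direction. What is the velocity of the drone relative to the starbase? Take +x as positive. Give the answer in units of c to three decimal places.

Apply u = (u' + v)/(1 + u'v/c²) successively, working outward toward the starbase.
Start: velocity of the cruiser relative to the starbase = 0.7200c.
Compose with the interceptor (u' = -0.847 in the cruiser frame): u_1 = (-0.847 + 0.720) / (1 + (-0.847)·0.720) = -0.1270/0.3902 = -0.3255.
Compose with the drone (u' = 0.666 in the interceptor frame): u_2 = (0.666 + (-0.326)) / (1 + 0.666·(-0.326)) = 0.3405/0.7832 = 0.4347.

+0.435c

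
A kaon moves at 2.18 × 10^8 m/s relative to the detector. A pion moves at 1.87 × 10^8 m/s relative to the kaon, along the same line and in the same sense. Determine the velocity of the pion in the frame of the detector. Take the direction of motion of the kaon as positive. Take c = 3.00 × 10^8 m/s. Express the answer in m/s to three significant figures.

2.79 × 10^8 m/s

In units of c (dividing by 3.00 × 10^8 m/s): v = 0.727, u' = 0.623.
u = (u' + v)/(1 + u'v/c²):
u = (0.623 + 0.727) / (1 + 0.623·0.727) = 1.3500/1.4530 = 0.9291
Converting back: u = 0.9291 × 3.00 × 10^8 m/s.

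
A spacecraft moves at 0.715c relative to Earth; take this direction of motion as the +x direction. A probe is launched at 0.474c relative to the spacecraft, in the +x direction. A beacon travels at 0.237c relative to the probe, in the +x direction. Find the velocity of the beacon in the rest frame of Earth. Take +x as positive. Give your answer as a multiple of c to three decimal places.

Apply u = (u' + v)/(1 + u'v/c²) successively, working outward toward Earth.
Start: velocity of the spacecraft relative to Earth = 0.7150c.
Compose with the probe (u' = 0.474 in the spacecraft frame): u_1 = (0.474 + 0.715) / (1 + 0.474·0.715) = 1.1890/1.3389 = 0.8880.
Compose with the beacon (u' = 0.237 in the probe frame): u_2 = (0.237 + 0.888) / (1 + 0.237·0.888) = 1.1250/1.2105 = 0.9294.

0.929c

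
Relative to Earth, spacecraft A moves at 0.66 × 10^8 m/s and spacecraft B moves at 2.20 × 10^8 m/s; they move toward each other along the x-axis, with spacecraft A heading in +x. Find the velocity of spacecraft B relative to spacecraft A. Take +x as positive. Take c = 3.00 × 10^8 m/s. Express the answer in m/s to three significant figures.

β_A = 0.220, β_B = -0.733 (dividing each by c = 3.00 × 10^8 m/s).
Transform to A's frame with the inverse velocity-addition law: u' = (u − v)/(1 − uv/c²), taking u = β_B and v = β_A.
u' = (-0.733 − 0.220) / (1 − (0.220)(-0.733)) = -0.9533/1.1613 = -0.8209.
u' = -0.8209 × 3.00 × 10^8 m/s.

-2.46 × 10^8 m/s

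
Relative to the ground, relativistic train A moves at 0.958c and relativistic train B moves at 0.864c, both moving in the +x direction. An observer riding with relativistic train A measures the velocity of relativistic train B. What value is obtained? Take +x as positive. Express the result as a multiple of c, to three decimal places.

β_A = 0.958, β_B = 0.864.
Transform to A's frame with the inverse velocity-addition law: u' = (u − v)/(1 − uv/c²), taking u = β_B and v = β_A.
u' = (0.864 − 0.958) / (1 − (0.958)(0.864)) = -0.0940/0.1723 = -0.5456.

-0.546c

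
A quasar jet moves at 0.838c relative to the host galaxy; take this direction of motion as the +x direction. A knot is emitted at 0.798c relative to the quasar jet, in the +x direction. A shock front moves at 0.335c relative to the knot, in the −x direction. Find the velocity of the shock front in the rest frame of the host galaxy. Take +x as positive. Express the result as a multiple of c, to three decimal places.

Apply u = (u' + v)/(1 + u'v/c²) successively, working outward toward the host galaxy.
Start: velocity of the quasar jet relative to the host galaxy = 0.8380c.
Compose with the knot (u' = 0.798 in the quasar jet frame): u_1 = (0.798 + 0.838) / (1 + 0.798·0.838) = 1.6360/1.6687 = 0.9804.
Compose with the shock front (u' = -0.335 in the knot frame): u_2 = (-0.335 + 0.980) / (1 + (-0.335)·0.980) = 0.6454/0.6716 = 0.9610.

+0.961c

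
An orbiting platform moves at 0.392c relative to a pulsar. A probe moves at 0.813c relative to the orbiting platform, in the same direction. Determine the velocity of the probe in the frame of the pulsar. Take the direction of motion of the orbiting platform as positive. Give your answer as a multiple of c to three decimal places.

With v = 0.392 and u' = 0.813 (in units of c),
u = (u' + v)/(1 + u'v/c²):
u = (0.813 + 0.392) / (1 + 0.813·0.392) = 1.2050/1.3187 = 0.9138
(Galilean addition would give +1.205c, exceeding c.)

0.914c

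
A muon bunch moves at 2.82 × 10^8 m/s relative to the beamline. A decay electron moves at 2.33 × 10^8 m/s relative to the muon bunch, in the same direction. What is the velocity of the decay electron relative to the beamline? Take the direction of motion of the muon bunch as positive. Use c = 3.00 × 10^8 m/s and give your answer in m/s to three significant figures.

2.98 × 10^8 m/s

In units of c (dividing by 3.00 × 10^8 m/s): v = 0.940, u' = 0.777.
u = (u' + v)/(1 + u'v/c²):
u = (0.777 + 0.940) / (1 + 0.777·0.940) = 1.7167/1.7301 = 0.9923
(Galilean addition would give +1.717c, exceeding c.)
Converting back: u = 0.9923 × 3.00 × 10^8 m/s.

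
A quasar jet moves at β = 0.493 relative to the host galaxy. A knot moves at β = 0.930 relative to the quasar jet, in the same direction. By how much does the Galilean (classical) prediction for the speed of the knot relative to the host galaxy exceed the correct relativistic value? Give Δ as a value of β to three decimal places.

Galilean: u_cl = 0.930 + 0.493 = 1.4230.
Relativistic: u_rel = (0.930 + 0.493) / (1 + 0.930·0.493) = 1.4230/1.4585 = 0.9757.
Δ = 1.4230 − 0.9757 = 0.4473.
(The classical prediction exceeds c; the relativistic result does not.)

Δ = 0.447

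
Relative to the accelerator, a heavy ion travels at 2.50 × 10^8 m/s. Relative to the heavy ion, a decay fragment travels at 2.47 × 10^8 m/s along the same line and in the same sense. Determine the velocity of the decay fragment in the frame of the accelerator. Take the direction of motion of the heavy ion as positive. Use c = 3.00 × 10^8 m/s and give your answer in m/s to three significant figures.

2.95 × 10^8 m/s

In units of c (dividing by 3.00 × 10^8 m/s): v = 0.833, u' = 0.823.
u = (u' + v)/(1 + u'v/c²):
u = (0.823 + 0.833) / (1 + 0.823·0.833) = 1.6567/1.6861 = 0.9825
Converting back: u = 0.9825 × 3.00 × 10^8 m/s.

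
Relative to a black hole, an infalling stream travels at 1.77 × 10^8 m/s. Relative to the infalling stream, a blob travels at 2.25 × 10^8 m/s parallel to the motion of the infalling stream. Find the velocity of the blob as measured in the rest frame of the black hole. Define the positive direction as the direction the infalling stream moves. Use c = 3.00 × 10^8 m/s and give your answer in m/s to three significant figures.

2.79 × 10^8 m/s

In units of c (dividing by 3.00 × 10^8 m/s): v = 0.590, u' = 0.750.
u = (u' + v)/(1 + u'v/c²):
u = (0.750 + 0.590) / (1 + 0.750·0.590) = 1.3400/1.4425 = 0.9289
(Galilean addition would give +1.340c, exceeding c.)
Converting back: u = 0.9289 × 3.00 × 10^8 m/s.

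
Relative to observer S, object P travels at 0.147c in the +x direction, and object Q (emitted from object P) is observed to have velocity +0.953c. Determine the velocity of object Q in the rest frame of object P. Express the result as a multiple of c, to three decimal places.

+0.937c

Invert the composition law: u' = (u − v)/(1 − uv/c²).
u' = (0.953 − 0.147) / (1 − (0.953)(0.147)) = 0.8060/0.8599 = 0.9373.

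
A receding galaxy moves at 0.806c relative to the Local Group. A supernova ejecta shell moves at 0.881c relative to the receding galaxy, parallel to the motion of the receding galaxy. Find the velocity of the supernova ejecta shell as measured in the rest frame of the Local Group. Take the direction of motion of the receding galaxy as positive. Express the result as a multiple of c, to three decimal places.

0.987c

With v = 0.806 and u' = 0.881 (in units of c),
u = (u' + v)/(1 + u'v/c²):
u = (0.881 + 0.806) / (1 + 0.881·0.806) = 1.6870/1.7101 = 0.9865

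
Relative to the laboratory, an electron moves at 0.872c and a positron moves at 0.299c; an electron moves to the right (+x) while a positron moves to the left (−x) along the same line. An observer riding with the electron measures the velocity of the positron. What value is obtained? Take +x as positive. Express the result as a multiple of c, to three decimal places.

β_A = 0.872, β_B = -0.299.
Transform to A's frame with the inverse velocity-addition law: u' = (u − v)/(1 − uv/c²), taking u = β_B and v = β_A.
u' = (-0.299 − 0.872) / (1 − (0.872)(-0.299)) = -1.1710/1.2607 = -0.9288.

-0.929c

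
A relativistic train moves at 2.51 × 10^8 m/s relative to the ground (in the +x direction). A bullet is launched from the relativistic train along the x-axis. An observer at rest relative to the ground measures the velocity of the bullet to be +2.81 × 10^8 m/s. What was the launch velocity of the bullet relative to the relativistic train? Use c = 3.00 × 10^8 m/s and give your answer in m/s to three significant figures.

v = 0.837c, u = 0.937c.
Invert the composition law: u' = (u − v)/(1 − uv/c²).
u' = (0.937 − 0.837) / (1 − (0.937)(0.837)) = 0.1000/0.2163 = 0.4623.
u' = 0.4623 × 3.00 × 10^8 m/s.

+1.39 × 10^8 m/s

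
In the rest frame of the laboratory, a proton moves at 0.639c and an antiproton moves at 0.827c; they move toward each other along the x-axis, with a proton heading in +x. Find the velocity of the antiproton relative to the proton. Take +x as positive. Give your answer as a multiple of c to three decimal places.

-0.959c

β_A = 0.639, β_B = -0.827.
Transform to A's frame with the inverse velocity-addition law: u' = (u − v)/(1 − uv/c²), taking u = β_B and v = β_A.
u' = (-0.827 − 0.639) / (1 − (0.639)(-0.827)) = -1.4660/1.5285 = -0.9591.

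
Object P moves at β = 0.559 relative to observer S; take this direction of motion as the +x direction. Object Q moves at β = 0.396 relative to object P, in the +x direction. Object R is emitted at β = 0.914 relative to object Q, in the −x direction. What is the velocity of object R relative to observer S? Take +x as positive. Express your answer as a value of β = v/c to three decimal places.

β = -0.463

Apply u = (u' + v)/(1 + u'v/c²) successively, working outward toward observer S.
Start: velocity of object P relative to observer S = 0.5590c.
Compose with object Q (u' = 0.396 in object P frame): u_1 = (0.396 + 0.559) / (1 + 0.396·0.559) = 0.9550/1.2214 = 0.7819.
Compose with object R (u' = -0.914 in object Q frame): u_2 = (-0.914 + 0.782) / (1 + (-0.914)·0.782) = -0.1321/0.2853 = -0.4629.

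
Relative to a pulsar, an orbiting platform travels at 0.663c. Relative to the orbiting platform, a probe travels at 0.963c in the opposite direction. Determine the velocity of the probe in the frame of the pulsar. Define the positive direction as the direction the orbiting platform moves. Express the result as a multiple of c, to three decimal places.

With v = 0.663 and u' = -0.963 (in units of c),
u = (u' + v)/(1 + u'v/c²):
u = (-0.963 + 0.663) / (1 + (-0.963)·0.663) = -0.3000/0.3615 = -0.8298

-0.830c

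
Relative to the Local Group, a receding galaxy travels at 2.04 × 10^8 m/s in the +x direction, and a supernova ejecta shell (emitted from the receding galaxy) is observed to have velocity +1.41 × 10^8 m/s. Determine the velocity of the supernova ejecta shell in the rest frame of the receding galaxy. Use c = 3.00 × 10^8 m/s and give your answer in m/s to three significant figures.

-9.26 × 10^7 m/s

v = 0.680c, u = 0.470c.
Invert the composition law: u' = (u − v)/(1 − uv/c²).
u' = (0.470 − 0.680) / (1 − (0.470)(0.680)) = -0.2100/0.6804 = -0.3086.
u' = -0.3086 × 3.00 × 10^8 m/s.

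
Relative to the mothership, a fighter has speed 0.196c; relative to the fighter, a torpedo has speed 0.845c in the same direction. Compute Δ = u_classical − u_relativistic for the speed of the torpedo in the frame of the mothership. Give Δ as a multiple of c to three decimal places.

Galilean: u_cl = 0.845 + 0.196 = 1.0410.
Relativistic: u_rel = (0.845 + 0.196) / (1 + 0.845·0.196) = 1.0410/1.1656 = 0.8931.
Δ = 1.0410 − 0.8931 = 0.1479.
(The classical prediction exceeds c; the relativistic result does not.)

Δ = 0.148c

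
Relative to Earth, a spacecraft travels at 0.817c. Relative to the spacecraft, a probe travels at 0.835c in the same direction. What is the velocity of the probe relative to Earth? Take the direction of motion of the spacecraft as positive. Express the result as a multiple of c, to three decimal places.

With v = 0.817 and u' = 0.835 (in units of c),
u = (u' + v)/(1 + u'v/c²):
u = (0.835 + 0.817) / (1 + 0.835·0.817) = 1.6520/1.6822 = 0.9821

0.982c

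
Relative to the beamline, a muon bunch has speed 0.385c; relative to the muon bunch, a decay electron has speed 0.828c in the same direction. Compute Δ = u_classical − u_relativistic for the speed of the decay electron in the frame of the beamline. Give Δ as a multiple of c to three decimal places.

Δ = 0.293c

Galilean: u_cl = 0.828 + 0.385 = 1.2130.
Relativistic: u_rel = (0.828 + 0.385) / (1 + 0.828·0.385) = 1.2130/1.3188 = 0.9198.
Δ = 1.2130 − 0.9198 = 0.2932.
(The classical prediction exceeds c; the relativistic result does not.)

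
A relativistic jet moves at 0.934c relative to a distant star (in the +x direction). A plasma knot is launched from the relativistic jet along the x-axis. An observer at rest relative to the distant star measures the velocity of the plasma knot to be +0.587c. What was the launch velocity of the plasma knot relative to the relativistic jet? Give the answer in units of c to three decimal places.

Invert the composition law: u' = (u − v)/(1 − uv/c²).
u' = (0.587 − 0.934) / (1 − (0.587)(0.934)) = -0.3470/0.4517 = -0.7681.

-0.768c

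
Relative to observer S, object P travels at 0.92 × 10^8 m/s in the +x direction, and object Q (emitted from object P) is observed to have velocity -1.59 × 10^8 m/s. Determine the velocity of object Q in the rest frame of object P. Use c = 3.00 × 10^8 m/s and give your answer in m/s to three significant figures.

v = 0.307c, u = -0.530c.
Invert the composition law: u' = (u − v)/(1 − uv/c²).
u' = (-0.530 − 0.307) / (1 − (-0.530)(0.307)) = -0.8367/1.1625 = -0.7197.
u' = -0.7197 × 3.00 × 10^8 m/s.

-2.16 × 10^8 m/s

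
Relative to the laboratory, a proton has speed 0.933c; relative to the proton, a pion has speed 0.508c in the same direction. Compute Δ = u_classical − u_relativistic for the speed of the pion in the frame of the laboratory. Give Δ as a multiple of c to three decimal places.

Galilean: u_cl = 0.508 + 0.933 = 1.4410.
Relativistic: u_rel = (0.508 + 0.933) / (1 + 0.508·0.933) = 1.4410/1.4740 = 0.9776.
Δ = 1.4410 − 0.9776 = 0.4634.
(The classical prediction exceeds c; the relativistic result does not.)

Δ = 0.463c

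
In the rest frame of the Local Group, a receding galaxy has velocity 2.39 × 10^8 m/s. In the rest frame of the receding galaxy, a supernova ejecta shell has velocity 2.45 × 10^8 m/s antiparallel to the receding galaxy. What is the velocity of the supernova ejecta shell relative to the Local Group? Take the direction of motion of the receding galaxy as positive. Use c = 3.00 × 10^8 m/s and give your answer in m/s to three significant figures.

In units of c (dividing by 3.00 × 10^8 m/s): v = 0.797, u' = -0.817.
u = (u' + v)/(1 + u'v/c²):
u = (-0.817 + 0.797) / (1 + (-0.817)·0.797) = -0.0200/0.3494 = -0.0572
(Galilean addition would give -0.020c.)
Converting back: u = -0.0572 × 3.00 × 10^8 m/s.

-1.72 × 10^7 m/s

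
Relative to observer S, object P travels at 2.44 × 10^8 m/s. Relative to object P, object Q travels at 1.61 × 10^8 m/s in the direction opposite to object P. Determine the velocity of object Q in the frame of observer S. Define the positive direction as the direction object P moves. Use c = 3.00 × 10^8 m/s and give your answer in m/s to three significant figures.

In units of c (dividing by 3.00 × 10^8 m/s): v = 0.813, u' = -0.537.
u = (u' + v)/(1 + u'v/c²):
u = (-0.537 + 0.813) / (1 + (-0.537)·0.813) = 0.2767/0.5635 = 0.4910
Converting back: u = 0.4910 × 3.00 × 10^8 m/s.

+1.47 × 10^8 m/s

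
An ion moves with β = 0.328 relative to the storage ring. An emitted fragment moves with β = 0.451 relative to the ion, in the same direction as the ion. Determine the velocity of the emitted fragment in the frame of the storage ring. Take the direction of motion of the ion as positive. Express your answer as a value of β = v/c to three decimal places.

With v = 0.328 and u' = 0.451 (in units of c),
u = (u' + v)/(1 + u'v/c²):
u = (0.451 + 0.328) / (1 + 0.451·0.328) = 0.7790/1.1479 = 0.6786

β = 0.679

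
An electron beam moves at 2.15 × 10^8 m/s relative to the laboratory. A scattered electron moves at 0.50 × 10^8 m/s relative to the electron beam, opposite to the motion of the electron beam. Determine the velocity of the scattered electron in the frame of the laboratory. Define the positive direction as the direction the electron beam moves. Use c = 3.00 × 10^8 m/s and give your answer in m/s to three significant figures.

In units of c (dividing by 3.00 × 10^8 m/s): v = 0.717, u' = -0.167.
u = (u' + v)/(1 + u'v/c²):
u = (-0.167 + 0.717) / (1 + (-0.167)·0.717) = 0.5500/0.8806 = 0.6246
Converting back: u = 0.6246 × 3.00 × 10^8 m/s.

+1.87 × 10^8 m/s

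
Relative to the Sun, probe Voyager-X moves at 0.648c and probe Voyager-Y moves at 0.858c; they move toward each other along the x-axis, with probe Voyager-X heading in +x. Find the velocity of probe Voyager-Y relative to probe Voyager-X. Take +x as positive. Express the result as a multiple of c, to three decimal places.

β_A = 0.648, β_B = -0.858.
Transform to A's frame with the inverse velocity-addition law: u' = (u − v)/(1 − uv/c²), taking u = β_B and v = β_A.
u' = (-0.858 − 0.648) / (1 − (0.648)(-0.858)) = -1.5060/1.5560 = -0.9679.

-0.968c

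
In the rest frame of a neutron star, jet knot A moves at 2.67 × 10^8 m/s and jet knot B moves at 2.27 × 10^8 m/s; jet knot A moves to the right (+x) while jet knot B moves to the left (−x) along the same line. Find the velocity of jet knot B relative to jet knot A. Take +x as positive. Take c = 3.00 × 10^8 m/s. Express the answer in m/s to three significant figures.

β_A = 0.890, β_B = -0.757 (dividing each by c = 3.00 × 10^8 m/s).
Transform to A's frame with the inverse velocity-addition law: u' = (u − v)/(1 − uv/c²), taking u = β_B and v = β_A.
u' = (-0.757 − 0.890) / (1 − (0.890)(-0.757)) = -1.6467/1.6734 = -0.9840.
u' = -0.9840 × 3.00 × 10^8 m/s.

-2.95 × 10^8 m/s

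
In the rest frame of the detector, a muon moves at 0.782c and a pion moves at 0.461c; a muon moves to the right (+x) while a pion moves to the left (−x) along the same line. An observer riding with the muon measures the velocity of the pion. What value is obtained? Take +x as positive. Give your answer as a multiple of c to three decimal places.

-0.914c

β_A = 0.782, β_B = -0.461.
Transform to A's frame with the inverse velocity-addition law: u' = (u − v)/(1 − uv/c²), taking u = β_B and v = β_A.
u' = (-0.461 − 0.782) / (1 − (0.782)(-0.461)) = -1.2430/1.3605 = -0.9136.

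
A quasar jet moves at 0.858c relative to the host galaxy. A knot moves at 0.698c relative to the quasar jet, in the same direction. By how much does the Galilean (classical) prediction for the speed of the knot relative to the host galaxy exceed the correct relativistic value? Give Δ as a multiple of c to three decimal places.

Galilean: u_cl = 0.698 + 0.858 = 1.5560.
Relativistic: u_rel = (0.698 + 0.858) / (1 + 0.698·0.858) = 1.5560/1.5989 = 0.9732.
Δ = 1.5560 − 0.9732 = 0.5828.
(The classical prediction exceeds c; the relativistic result does not.)

Δ = 0.583c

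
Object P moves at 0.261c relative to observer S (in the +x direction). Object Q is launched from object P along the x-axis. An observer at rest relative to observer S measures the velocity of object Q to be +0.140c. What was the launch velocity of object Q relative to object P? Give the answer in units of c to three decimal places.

-0.126c

Invert the composition law: u' = (u − v)/(1 − uv/c²).
u' = (0.140 − 0.261) / (1 − (0.140)(0.261)) = -0.1210/0.9635 = -0.1256.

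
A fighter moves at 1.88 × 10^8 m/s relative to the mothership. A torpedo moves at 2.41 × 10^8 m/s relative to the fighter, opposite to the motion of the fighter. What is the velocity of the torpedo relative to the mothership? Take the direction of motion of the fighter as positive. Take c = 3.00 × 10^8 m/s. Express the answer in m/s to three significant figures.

In units of c (dividing by 3.00 × 10^8 m/s): v = 0.627, u' = -0.803.
u = (u' + v)/(1 + u'v/c²):
u = (-0.803 + 0.627) / (1 + (-0.803)·0.627) = -0.1767/0.4966 = -0.3558
(Galilean addition would give -0.177c.)
Converting back: u = -0.3558 × 3.00 × 10^8 m/s.

-1.07 × 10^8 m/s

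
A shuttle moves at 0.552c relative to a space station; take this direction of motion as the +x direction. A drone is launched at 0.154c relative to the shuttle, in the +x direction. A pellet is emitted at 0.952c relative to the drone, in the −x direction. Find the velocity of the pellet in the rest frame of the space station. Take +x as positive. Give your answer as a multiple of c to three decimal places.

Apply u = (u' + v)/(1 + u'v/c²) successively, working outward toward the space station.
Start: velocity of the shuttle relative to the space station = 0.5520c.
Compose with the drone (u' = 0.154 in the shuttle frame): u_1 = (0.154 + 0.552) / (1 + 0.154·0.552) = 0.7060/1.0850 = 0.6507.
Compose with the pellet (u' = -0.952 in the drone frame): u_2 = (-0.952 + 0.651) / (1 + (-0.952)·0.651) = -0.3013/0.3805 = -0.7918.

-0.792c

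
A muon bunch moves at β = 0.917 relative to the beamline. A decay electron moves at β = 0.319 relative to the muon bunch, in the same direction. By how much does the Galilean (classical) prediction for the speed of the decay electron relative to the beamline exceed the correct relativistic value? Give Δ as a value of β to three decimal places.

Galilean: u_cl = 0.319 + 0.917 = 1.2360.
Relativistic: u_rel = (0.319 + 0.917) / (1 + 0.319·0.917) = 1.2360/1.2925 = 0.9563.
Δ = 1.2360 − 0.9563 = 0.2797.
(The classical prediction exceeds c; the relativistic result does not.)

Δ = 0.280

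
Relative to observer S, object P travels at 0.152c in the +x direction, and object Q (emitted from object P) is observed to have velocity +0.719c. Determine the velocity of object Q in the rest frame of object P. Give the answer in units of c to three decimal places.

Invert the composition law: u' = (u − v)/(1 − uv/c²).
u' = (0.719 − 0.152) / (1 − (0.719)(0.152)) = 0.5670/0.8907 = 0.6366.

+0.637c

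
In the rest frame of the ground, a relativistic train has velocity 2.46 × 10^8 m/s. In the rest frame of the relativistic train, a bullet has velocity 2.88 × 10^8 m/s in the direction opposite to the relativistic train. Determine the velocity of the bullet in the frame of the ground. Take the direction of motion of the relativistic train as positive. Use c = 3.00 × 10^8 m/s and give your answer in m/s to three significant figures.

-1.97 × 10^8 m/s

In units of c (dividing by 3.00 × 10^8 m/s): v = 0.820, u' = -0.960.
u = (u' + v)/(1 + u'v/c²):
u = (-0.960 + 0.820) / (1 + (-0.960)·0.820) = -0.1400/0.2128 = -0.6579
Converting back: u = -0.6579 × 3.00 × 10^8 m/s.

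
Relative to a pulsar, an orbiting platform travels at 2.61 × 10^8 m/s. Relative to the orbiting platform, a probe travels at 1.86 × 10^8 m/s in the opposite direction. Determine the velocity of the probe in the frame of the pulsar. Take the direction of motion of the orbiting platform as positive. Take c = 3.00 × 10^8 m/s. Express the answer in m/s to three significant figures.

In units of c (dividing by 3.00 × 10^8 m/s): v = 0.870, u' = -0.620.
u = (u' + v)/(1 + u'v/c²):
u = (-0.620 + 0.870) / (1 + (-0.620)·0.870) = 0.2500/0.4606 = 0.5428
(Galilean addition would give +0.250c.)
Converting back: u = 0.5428 × 3.00 × 10^8 m/s.

+1.63 × 10^8 m/s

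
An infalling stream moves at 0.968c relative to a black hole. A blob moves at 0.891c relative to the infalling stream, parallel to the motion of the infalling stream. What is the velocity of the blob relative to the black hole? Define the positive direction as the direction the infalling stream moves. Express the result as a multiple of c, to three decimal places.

With v = 0.968 and u' = 0.891 (in units of c),
u = (u' + v)/(1 + u'v/c²):
u = (0.891 + 0.968) / (1 + 0.891·0.968) = 1.8590/1.8625 = 0.9981
(Galilean addition would give +1.859c, exceeding c.)

0.998c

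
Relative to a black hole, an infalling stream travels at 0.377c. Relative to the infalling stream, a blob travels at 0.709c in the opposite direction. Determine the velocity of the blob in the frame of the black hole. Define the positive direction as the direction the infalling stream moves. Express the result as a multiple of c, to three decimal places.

-0.453c

With v = 0.377 and u' = -0.709 (in units of c),
u = (u' + v)/(1 + u'v/c²):
u = (-0.709 + 0.377) / (1 + (-0.709)·0.377) = -0.3320/0.7327 = -0.4531
(Galilean addition would give -0.332c.)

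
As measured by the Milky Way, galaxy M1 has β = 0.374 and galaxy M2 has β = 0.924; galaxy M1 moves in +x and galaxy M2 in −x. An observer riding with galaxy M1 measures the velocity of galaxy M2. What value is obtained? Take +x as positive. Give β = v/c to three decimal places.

β_A = 0.374, β_B = -0.924.
Transform to A's frame with the inverse velocity-addition law: u' = (u − v)/(1 − uv/c²), taking u = β_B and v = β_A.
u' = (-0.924 − 0.374) / (1 − (0.374)(-0.924)) = -1.2980/1.3456 = -0.9646.

β = -0.965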